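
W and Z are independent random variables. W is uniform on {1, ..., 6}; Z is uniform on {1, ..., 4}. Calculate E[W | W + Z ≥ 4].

P(W + Z ≥ 4) = 7/8.
Summing W·P(x,y) over outcomes with W + Z ≥ 4 gives 10/3.
E[W | W + Z ≥ 4] = (10/3) / (7/8) = 80/21.

80/21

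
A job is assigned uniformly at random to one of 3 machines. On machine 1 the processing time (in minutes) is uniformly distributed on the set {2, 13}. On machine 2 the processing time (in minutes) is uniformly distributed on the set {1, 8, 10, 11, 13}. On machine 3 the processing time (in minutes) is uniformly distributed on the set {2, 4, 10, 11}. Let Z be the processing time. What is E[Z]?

E[Z | machine 1] = (2+13)/2 = 15/2.
E[Z | machine 2] = (1+8+10+11+13)/5 = 43/5.
E[Z | machine 3] = (2+4+10+11)/4 = 27/4.
By the law of total expectation,
E[Z] = (1/3)·(15/2) + (1/3)·(43/5) + (1/3)·(27/4) = 457/60.

457/60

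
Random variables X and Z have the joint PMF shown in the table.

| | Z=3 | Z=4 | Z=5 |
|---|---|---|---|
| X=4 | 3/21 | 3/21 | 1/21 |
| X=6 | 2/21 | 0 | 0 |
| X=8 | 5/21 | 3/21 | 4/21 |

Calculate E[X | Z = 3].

32/5

P(Z = 3) = 10/21.
Σ X·P over the event = 4·(3/21) + 6·(2/21) + 8·(5/21) = 64/21.
E[X | Z = 3] = (64/21) / (10/21) = 32/5.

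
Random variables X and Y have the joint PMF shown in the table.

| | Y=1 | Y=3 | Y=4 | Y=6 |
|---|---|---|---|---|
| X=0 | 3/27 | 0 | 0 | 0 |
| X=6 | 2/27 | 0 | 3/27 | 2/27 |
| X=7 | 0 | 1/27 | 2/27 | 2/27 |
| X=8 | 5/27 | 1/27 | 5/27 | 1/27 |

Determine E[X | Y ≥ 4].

106/15

P(Y ≥ 4) = 5/9.
Summing X·P(X=x,Y=y) over the conditioning event gives 106/27.
E[X | Y ≥ 4] = (106/27) / (5/9) = 106/15.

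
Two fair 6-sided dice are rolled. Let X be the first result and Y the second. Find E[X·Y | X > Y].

P(X > Y) = 5/12.
Summing XY·P(x,y) over outcomes with X > Y gives 175/36.
E[X·Y | X > Y] = (175/36) / (5/12) = 35/3.

35/3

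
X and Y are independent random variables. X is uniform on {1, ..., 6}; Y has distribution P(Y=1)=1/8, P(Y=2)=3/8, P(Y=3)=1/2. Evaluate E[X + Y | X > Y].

P(X > Y) = 29/48.
Summing (X+Y)·P(x,y) over outcomes with X > Y gives 199/48.
E[X + Y | X > Y] = (199/48) / (29/48) = 199/29.

199/29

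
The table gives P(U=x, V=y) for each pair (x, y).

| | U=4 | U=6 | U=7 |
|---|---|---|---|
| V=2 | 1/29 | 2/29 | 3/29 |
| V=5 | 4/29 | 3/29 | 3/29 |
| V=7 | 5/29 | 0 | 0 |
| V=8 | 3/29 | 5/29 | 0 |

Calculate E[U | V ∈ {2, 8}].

P(V ∈ {2, 8}) = 14/29.
Σ U·P over the event = 4·(1/29) + 4·(3/29) + 6·(2/29) + 6·(5/29) + 7·(3/29) = 79/29.
E[U | V ∈ {2, 8}] = (79/29) / (14/29) = 79/14.

79/14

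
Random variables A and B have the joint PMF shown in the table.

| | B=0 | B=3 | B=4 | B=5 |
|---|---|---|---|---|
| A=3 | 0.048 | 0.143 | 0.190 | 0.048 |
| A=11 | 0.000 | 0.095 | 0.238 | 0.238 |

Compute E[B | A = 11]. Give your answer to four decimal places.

P(A = 11) = 0.571.
Σ B·P over the event = 3·(0.095) + 4·(0.238) + 5·(0.238) = 2.427.
E[B | A = 11] = (2.427) / (0.571) = 4.2504.

4.2504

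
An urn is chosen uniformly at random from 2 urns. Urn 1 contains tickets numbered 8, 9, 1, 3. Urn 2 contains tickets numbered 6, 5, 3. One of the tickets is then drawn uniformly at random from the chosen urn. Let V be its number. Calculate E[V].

E[V | urn 1] = (8+9+1+3)/4 = 21/4.
E[V | urn 2] = (6+5+3)/3 = 14/3.
By the law of total expectation,
E[V] = (1/2)·(21/4) + (1/2)·(14/3) = 119/24.

119/24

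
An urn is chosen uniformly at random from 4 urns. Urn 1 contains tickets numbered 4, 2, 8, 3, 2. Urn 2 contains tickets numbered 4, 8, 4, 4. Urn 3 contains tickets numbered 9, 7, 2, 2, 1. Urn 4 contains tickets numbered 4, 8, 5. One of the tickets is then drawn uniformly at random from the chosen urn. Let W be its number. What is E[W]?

14/3

E[W | urn 1] = (4+2+8+3+2)/5 = 19/5.
E[W | urn 2] = (4+8+4+4)/4 = 5.
E[W | urn 3] = (9+7+2+2+1)/5 = 21/5.
E[W | urn 4] = (4+8+5)/3 = 17/3.
By the law of total expectation,
E[W] = (1/4)·(19/5) + (1/4)·(5) + (1/4)·(21/5) + (1/4)·(17/3) = 14/3.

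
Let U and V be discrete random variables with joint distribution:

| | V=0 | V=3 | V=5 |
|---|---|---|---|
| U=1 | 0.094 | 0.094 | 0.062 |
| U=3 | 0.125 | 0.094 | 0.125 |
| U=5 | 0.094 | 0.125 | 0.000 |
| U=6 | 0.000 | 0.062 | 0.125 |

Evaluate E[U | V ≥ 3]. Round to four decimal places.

P(V ≥ 3) = 0.687.
Σ U·P over the event = 1·(0.094) + 1·(0.062) + 3·(0.094) + 3·(0.125) + 5·(0.125) + 6·(0.062) + 6·(0.125) = 2.560.
E[U | V ≥ 3] = (2.560) / (0.687) = 3.7263.

3.7263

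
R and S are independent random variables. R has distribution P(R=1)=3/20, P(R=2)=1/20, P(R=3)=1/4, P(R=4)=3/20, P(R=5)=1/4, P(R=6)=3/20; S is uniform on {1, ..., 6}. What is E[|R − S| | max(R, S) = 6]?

P(max(R, S) = 6) = 7/24.
Summing |R−S|·P(x,y) over outcomes with max(R, S) = 6 gives 3/4.
E[|R − S| | max(R, S) = 6] = (3/4) / (7/24) = 18/7.

18/7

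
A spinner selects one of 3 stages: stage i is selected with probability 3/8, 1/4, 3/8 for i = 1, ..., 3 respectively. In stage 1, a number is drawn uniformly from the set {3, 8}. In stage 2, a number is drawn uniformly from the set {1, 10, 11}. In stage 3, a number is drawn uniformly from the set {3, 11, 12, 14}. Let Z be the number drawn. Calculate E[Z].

E[Z | stage 1] = (3+8)/2 = 11/2.
E[Z | stage 2] = (1+10+11)/3 = 22/3.
E[Z | stage 3] = (3+11+12+14)/4 = 10.
E[Z] = (3/8)·(11/2) + (1/4)·(22/3) + (3/8)·(10) = 367/48.

367/48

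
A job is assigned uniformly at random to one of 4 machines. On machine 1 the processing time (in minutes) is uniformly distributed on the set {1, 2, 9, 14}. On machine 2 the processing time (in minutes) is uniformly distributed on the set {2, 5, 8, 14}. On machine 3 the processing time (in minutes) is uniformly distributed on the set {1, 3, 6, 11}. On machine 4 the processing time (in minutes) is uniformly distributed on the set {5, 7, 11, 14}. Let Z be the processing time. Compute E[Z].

E[Z | machine 1] = (1+2+9+14)/4 = 13/2.
E[Z | machine 2] = (2+5+8+14)/4 = 29/4.
E[Z | machine 3] = (1+3+6+11)/4 = 21/4.
E[Z | machine 4] = (5+7+11+14)/4 = 37/4.
E[Z] = (1/4)·(13/2) + (1/4)·(29/4) + (1/4)·(21/4) + (1/4)·(37/4) = 113/16.

113/16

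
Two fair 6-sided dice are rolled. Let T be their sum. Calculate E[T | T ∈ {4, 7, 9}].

P(T ∈ {4, 7, 9}) = 13/36.
Σ over the event: 4·1/12 + 7·1/6 + 9·1/9 = 5/2.
E[T | T ∈ {4, 7, 9}] = (5/2) / (13/36) = 90/13.

90/13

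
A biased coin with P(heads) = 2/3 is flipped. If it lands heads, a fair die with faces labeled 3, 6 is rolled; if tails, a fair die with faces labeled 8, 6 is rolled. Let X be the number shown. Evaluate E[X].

16/3

E[X | heads] = (3+6)/2 = 9/2.
E[X | tails] = (8+6)/2 = 7.
E[X] = (2/3)·(9/2) + (1/3)·(7) = 16/3.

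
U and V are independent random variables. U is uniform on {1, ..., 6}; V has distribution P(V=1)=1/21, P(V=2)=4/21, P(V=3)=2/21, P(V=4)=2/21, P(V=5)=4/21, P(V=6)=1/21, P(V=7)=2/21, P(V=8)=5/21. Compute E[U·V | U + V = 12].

P(U + V = 12) = 4/63.
Summing UV·P(x,y) over outcomes with U + V = 12 gives 19/9.
E[U·V | U + V = 12] = (19/9) / (4/63) = 133/4.

133/4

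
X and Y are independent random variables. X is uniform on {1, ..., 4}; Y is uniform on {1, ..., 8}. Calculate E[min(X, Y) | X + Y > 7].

P(X + Y > 7) = 7/16.
Summing min(X,Y)·P(x,y) over outcomes with X + Y > 7 gives 5/4.
E[min(X, Y) | X + Y > 7] = (5/4) / (7/16) = 20/7.

20/7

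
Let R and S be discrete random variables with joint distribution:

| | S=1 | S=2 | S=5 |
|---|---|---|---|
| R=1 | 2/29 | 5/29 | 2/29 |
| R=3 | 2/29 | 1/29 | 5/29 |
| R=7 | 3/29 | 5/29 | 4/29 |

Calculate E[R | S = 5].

P(S = 5) = 11/29.
Summing R·P(R=x,S=y) over the conditioning event gives 45/29.
E[R | S = 5] = (45/29) / (11/29) = 45/11.

45/11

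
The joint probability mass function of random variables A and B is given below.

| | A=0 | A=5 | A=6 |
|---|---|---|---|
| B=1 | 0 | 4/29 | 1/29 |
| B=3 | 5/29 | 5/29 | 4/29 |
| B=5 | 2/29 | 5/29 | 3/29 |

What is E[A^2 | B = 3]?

269/14

P(B = 3) = 14/29.
Σ A^2·P over the event = 0·(5/29) + 25·(5/29) + 36·(4/29) = 269/29.
E[A^2 | B = 3] = (269/29) / (14/29) = 269/14.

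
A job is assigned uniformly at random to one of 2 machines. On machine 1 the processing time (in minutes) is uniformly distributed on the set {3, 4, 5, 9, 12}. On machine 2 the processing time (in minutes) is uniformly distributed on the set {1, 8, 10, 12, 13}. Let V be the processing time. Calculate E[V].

E[V | machine 1] = (3+4+5+9+12)/5 = 33/5.
E[V | machine 2] = (1+8+10+12+13)/5 = 44/5.
E[V] = (1/2)·(33/5) + (1/2)·(44/5) = 77/10.

77/10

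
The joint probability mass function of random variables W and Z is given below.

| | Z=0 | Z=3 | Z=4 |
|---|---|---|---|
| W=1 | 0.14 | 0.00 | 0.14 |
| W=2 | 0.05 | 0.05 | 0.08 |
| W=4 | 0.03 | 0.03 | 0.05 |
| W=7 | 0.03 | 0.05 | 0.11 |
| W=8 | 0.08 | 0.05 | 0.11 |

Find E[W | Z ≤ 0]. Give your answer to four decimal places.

P(Z ≤ 0) = 0.33.
Σ W·P over the event = 1·(0.14) + 2·(0.05) + 4·(0.03) + 7·(0.03) + 8·(0.08) = 1.21.
E[W | Z ≤ 0] = (1.21) / (0.33) = 3.6667.

3.6667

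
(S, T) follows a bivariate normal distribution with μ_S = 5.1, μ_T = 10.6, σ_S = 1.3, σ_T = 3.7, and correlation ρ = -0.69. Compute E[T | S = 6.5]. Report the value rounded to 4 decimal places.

E[T | S=x] = μ_T + ρ(σ_T/σ_S)(x − μ_S) for jointly normal variables.
E[T | S=6.5] = 10.6 + (-0.69)·(3.7/1.3)·(6.5 − (5.1)) = 10.6 + (-1.96385)·(1.4) = 7.8506.

7.8506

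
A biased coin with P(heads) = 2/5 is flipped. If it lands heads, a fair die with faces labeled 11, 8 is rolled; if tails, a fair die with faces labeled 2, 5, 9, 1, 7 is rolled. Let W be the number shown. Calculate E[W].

E[W | heads] = (11+8)/2 = 19/2.
E[W | tails] = (2+5+9+1+7)/5 = 24/5.
By the law of total expectation,
E[W] = (2/5)·(19/2) + (3/5)·(24/5) = 167/25.

167/25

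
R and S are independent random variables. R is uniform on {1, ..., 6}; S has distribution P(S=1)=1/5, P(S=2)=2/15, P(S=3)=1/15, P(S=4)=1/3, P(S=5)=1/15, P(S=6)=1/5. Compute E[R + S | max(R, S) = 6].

P(max(R, S) = 6) = 1/3.
Summing (R+S)·P(x,y) over outcomes with max(R, S) = 6 gives 139/45.
E[R + S | max(R, S) = 6] = (139/45) / (1/3) = 139/15.

139/15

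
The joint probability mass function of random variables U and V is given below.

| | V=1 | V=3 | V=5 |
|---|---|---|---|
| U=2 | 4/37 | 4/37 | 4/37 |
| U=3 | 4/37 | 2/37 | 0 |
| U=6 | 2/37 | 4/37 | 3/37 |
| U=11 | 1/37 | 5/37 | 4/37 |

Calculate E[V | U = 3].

P(U = 3) = 6/37.
Σ V·P over the event = 1·(4/37) + 3·(2/37) = 10/37.
E[V | U = 3] = (10/37) / (6/37) = 5/3.

5/3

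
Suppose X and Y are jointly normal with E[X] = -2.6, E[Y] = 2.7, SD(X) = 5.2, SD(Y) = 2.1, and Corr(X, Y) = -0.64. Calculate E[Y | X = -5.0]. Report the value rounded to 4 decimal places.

For a bivariate normal, E[Y | X=x] = μ_Y + ρ·(σ_Y/σ_X)·(x − μ_X).
E[Y | X=-5.0] = 2.7 + (-0.64)·(2.1/5.2)·(-5.0 − (-2.6)) = 2.7 + (-0.25846)·(-2.4) = 3.3203.

3.3203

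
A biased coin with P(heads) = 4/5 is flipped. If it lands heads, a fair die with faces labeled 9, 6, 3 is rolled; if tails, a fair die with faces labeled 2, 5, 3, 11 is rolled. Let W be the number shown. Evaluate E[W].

117/20

E[W | heads] = (9+6+3)/3 = 6.
E[W | tails] = (2+5+3+11)/4 = 21/4.
E[W] = (4/5)·(6) + (1/5)·(21/4) = 117/20.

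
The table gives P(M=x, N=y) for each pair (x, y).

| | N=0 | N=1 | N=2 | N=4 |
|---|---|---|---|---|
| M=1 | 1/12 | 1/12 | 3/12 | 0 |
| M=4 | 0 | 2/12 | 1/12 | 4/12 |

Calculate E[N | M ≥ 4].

20/7

P(M ≥ 4) = 7/12.
Σ N·P over the event = 1·(2/12) + 2·(1/12) + 4·(4/12) = 5/3.
E[N | M ≥ 4] = (5/3) / (7/12) = 20/7.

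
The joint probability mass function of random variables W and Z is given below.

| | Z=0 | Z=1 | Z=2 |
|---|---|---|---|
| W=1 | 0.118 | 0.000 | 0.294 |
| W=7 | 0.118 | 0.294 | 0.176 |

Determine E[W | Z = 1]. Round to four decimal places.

7.0000

P(Z = 1) = 0.294.
Σ W·P over the event = 7·(0.294) = 2.058.
E[W | Z = 1] = (2.058) / (0.294) = 7.0000.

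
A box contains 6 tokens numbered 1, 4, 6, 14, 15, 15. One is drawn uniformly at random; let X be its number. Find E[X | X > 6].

44/3

P(X > 6) = 1/2.
Σ over the event: 14·1/6 + 15·1/3 = 22/3.
E[X | X > 6] = (22/3) / (1/2) = 44/3.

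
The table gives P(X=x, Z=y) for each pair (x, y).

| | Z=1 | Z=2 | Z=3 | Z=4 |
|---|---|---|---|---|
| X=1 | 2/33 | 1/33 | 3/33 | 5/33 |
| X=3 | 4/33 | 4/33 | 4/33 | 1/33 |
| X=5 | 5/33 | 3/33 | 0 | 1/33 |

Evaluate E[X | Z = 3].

15/7

P(Z = 3) = 7/33.
Σ X·P over the event = 1·(3/33) + 3·(4/33) = 5/11.
E[X | Z = 3] = (5/11) / (7/33) = 15/7.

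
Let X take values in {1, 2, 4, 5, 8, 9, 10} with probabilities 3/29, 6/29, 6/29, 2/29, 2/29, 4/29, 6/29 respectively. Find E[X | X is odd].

P(X is odd) = 9/29.
Σ over the event: 1·3/29 + 5·2/29 + 9·4/29 = 49/29.
E[X | X is odd] = (49/29) / (9/29) = 49/9.

49/9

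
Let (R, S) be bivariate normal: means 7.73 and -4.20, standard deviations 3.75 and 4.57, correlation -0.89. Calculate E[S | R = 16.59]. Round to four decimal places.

The regression of S on R has slope ρ·σ_S/σ_R and passes through (μ_R, μ_S).
E[S | R=16.59] = -4.20 + (-0.89)·(4.57/3.75)·(16.59 − (7.73)) = -4.20 + (-1.084613)·(8.86) = -13.8097.

-13.8097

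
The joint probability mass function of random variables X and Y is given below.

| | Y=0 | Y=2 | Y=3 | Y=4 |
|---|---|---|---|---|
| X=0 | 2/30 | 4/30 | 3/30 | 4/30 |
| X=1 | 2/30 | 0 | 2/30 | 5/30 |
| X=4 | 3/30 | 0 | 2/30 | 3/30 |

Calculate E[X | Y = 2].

P(Y = 2) = 2/15.
Σ X·P over the event = 0·(4/30) = 0.
E[X | Y = 2] = (0) / (2/15) = 0.

0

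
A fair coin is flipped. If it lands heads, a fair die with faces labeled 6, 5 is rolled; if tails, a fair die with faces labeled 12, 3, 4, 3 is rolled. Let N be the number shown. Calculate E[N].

11/2

E[N | heads] = (6+5)/2 = 11/2.
E[N | tails] = (12+3+4+3)/4 = 11/2.
By the law of total expectation,
E[N] = (1/2)·(11/2) + (1/2)·(11/2) = 11/2.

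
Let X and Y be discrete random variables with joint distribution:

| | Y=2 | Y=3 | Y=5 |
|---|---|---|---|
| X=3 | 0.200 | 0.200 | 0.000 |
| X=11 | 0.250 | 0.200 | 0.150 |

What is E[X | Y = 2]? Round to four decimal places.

7.4444

P(Y = 2) = 0.450.
Σ X·P over the event = 3·(0.200) + 11·(0.250) = 3.350.
E[X | Y = 2] = (3.350) / (0.450) = 7.4444.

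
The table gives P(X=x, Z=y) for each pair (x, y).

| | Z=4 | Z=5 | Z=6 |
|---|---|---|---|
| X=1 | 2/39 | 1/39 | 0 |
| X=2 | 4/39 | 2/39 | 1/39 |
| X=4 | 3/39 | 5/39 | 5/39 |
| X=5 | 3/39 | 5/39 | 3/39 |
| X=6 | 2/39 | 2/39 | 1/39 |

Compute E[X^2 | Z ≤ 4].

P(Z ≤ 4) = 14/39.
Σ X^2·P over the event = 1·(2/39) + 4·(4/39) + 16·(3/39) + 25·(3/39) + 36·(2/39) = 71/13.
E[X^2 | Z ≤ 4] = (71/13) / (14/39) = 213/14.

213/14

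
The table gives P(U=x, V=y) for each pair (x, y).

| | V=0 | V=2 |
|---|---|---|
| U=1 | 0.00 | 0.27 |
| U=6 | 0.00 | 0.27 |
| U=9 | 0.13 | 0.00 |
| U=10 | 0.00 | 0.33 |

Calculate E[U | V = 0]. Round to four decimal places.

9.0000

P(V = 0) = 0.13.
Σ U·P over the event = 9·(0.13) = 1.17.
E[U | V = 0] = (1.17) / (0.13) = 9.0000.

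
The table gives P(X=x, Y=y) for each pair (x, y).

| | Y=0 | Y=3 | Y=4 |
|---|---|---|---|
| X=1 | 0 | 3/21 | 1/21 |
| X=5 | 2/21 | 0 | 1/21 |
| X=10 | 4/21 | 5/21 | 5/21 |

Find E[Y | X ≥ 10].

P(X ≥ 10) = 2/3.
Summing Y·P(X=x,Y=y) over the conditioning event gives 5/3.
E[Y | X ≥ 10] = (5/3) / (2/3) = 5/2.

5/2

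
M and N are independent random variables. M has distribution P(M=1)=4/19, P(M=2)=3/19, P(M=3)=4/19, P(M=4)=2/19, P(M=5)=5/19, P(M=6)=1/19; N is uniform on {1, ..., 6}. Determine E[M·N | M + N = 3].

2

P(M + N = 3) = 7/114.
Summing MN·P(x,y) over outcomes with M + N = 3 gives 7/57.
E[M·N | M + N = 3] = (7/57) / (7/114) = 2.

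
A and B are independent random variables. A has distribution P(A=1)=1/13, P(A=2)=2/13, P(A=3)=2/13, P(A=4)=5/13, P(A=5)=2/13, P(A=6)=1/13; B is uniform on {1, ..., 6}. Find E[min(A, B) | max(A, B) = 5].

P(max(A, B) = 5) = 10/39.
Summing min(A,B)·P(x,y) over outcomes with max(A, B) = 5 gives 61/78.
E[min(A, B) | max(A, B) = 5] = (61/78) / (10/39) = 61/20.

61/20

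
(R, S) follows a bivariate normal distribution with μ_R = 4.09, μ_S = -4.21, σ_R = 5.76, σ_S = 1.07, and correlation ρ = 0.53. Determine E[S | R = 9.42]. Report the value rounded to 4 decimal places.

For a bivariate normal, E[S | R=x] = μ_S + ρ·(σ_S/σ_R)·(x − μ_R).
E[S | R=9.42] = -4.21 + (0.53)·(1.07/5.76)·(9.42 − (4.09)) = -4.21 + (0.098455)·(5.33) = -3.6852.

-3.6852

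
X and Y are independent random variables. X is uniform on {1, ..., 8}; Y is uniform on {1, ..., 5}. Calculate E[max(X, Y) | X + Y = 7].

Outcomes with X + Y = 7: (2,5), (3,4), (4,3), (5,2), (6,1), each with probability 1/40.
E[max(X, Y) | X + Y = 7] = (5 + 4 + 4 + 5 + 6) / 5 = 24/5.

24/5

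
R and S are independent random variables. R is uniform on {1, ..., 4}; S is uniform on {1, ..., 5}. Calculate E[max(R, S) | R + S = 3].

2

Outcomes with R + S = 3: (1,2), (2,1), each with probability 1/20.
E[max(R, S) | R + S = 3] = (2 + 2) / 2 = 2.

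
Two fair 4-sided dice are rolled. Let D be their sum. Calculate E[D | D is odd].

P(D is odd) = 1/2.
Σ over the event: 3·1/8 + 5·1/4 + 7·1/8 = 5/2.
E[D | D is odd] = (5/2) / (1/2) = 5.

5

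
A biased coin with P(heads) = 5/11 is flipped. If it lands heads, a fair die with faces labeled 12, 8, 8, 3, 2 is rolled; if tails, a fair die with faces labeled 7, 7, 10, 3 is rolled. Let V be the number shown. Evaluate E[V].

E[V | heads] = (12+8+8+3+2)/5 = 33/5.
E[V | tails] = (7+7+10+3)/4 = 27/4.
By the law of total expectation,
E[V] = (5/11)·(33/5) + (6/11)·(27/4) = 147/22.

147/22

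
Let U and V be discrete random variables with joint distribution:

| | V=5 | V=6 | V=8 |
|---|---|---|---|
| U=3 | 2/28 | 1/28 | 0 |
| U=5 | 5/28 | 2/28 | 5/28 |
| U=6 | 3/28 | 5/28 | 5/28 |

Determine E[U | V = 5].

49/10

P(V = 5) = 5/14.
Σ U·P over the event = 3·(2/28) + 5·(5/28) + 6·(3/28) = 7/4.
E[U | V = 5] = (7/4) / (5/14) = 49/10.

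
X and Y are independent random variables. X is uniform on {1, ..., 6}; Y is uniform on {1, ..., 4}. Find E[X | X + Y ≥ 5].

37/9

P(X + Y ≥ 5) = 3/4.
Summing X·P(x,y) over outcomes with X + Y ≥ 5 gives 37/12.
E[X | X + Y ≥ 5] = (37/12) / (3/4) = 37/9.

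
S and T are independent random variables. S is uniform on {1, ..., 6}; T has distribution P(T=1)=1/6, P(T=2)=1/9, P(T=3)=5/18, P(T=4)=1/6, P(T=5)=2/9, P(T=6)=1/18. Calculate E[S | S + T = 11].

P(S + T = 11) = 5/108.
Summing S·P(x,y) over outcomes with S + T = 11 gives 29/108.
E[S | S + T = 11] = (29/108) / (5/108) = 29/5.

29/5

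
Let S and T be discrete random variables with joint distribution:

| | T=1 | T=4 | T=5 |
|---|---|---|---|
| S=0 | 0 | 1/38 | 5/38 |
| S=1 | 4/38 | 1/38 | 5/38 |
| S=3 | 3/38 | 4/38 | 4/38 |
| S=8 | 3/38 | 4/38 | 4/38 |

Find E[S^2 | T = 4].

P(T = 4) = 5/19.
Σ S^2·P over the event = 0·(1/38) + 1·(1/38) + 9·(4/38) + 64·(4/38) = 293/38.
E[S^2 | T = 4] = (293/38) / (5/19) = 293/10.

293/10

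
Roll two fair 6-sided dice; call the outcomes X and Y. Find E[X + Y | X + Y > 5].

106/13

P(X + Y > 5) = 13/18.
Summing (X+Y)·P(x,y) over outcomes with X + Y > 5 gives 53/9.
E[X + Y | X + Y > 5] = (53/9) / (13/18) = 106/13.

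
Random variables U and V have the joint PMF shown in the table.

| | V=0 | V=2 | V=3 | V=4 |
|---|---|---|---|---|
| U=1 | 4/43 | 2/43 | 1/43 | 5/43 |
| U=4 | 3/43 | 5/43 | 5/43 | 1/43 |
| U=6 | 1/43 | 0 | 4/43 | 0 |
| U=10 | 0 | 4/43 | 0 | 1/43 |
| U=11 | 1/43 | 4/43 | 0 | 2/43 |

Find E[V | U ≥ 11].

P(U ≥ 11) = 7/43.
Σ V·P over the event = 0·(1/43) + 2·(4/43) + 4·(2/43) = 16/43.
E[V | U ≥ 11] = (16/43) / (7/43) = 16/7.

16/7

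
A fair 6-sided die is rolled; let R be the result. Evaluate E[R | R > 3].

Given R > 3, R is equally likely to be any of {4, 5, 6}.
E[R | R > 3] = (4 + 5 + 6) / 3 = 5.

5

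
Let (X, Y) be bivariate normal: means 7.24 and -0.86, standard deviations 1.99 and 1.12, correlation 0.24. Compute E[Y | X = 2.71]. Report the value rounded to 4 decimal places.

-1.4719

For a bivariate normal, E[Y | X=x] = μ_Y + ρ·(σ_Y/σ_X)·(x − μ_X).
E[Y | X=2.71] = -0.86 + (0.24)·(1.12/1.99)·(2.71 − (7.24)) = -0.86 + (0.13508)·(-4.53) = -1.4719.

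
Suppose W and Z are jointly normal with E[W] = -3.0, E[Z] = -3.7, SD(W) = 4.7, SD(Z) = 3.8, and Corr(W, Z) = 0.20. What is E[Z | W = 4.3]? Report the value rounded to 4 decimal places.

For a bivariate normal, E[Z | W=x] = μ_Z + ρ·(σ_Z/σ_W)·(x − μ_W).
E[Z | W=4.3] = -3.7 + (0.20)·(3.8/4.7)·(4.3 − (-3.0)) = -3.7 + (0.1617)·(7.3) = -2.5196.

-2.5196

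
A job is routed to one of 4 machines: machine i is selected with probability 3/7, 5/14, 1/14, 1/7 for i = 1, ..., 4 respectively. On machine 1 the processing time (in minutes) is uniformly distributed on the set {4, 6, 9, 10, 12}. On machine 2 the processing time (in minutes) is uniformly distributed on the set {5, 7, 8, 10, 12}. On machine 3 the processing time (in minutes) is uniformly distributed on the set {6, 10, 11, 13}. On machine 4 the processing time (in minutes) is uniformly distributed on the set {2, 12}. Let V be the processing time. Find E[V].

288/35

E[V | machine 1] = (4+6+9+10+12)/5 = 41/5.
E[V | machine 2] = (5+7+8+10+12)/5 = 42/5.
E[V | machine 3] = (6+10+11+13)/4 = 10.
E[V | machine 4] = (2+12)/2 = 7.
E[V] = (3/7)·(41/5) + (5/14)·(42/5) + (1/14)·(10) + (1/7)·(7) = 288/35.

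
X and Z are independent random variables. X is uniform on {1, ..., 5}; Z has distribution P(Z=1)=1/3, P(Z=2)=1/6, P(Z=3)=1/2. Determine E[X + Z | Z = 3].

6

P(Z = 3) = 1/2.
Summing (X+Z)·P(x,y) over outcomes with Z = 3 gives 3.
E[X + Z | Z = 3] = (3) / (1/2) = 6.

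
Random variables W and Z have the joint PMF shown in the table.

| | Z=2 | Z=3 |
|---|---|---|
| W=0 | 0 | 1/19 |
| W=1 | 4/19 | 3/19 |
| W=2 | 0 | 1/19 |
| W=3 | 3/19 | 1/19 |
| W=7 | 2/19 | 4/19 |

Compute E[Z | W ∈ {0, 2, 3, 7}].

P(W ∈ {0, 2, 3, 7}) = 12/19.
Σ Z·P over the event = 3·(1/19) + 3·(1/19) + 2·(3/19) + 3·(1/19) + 2·(2/19) + 3·(4/19) = 31/19.
E[Z | W ∈ {0, 2, 3, 7}] = (31/19) / (12/19) = 31/12.

31/12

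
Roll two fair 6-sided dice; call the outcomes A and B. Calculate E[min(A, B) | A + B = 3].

1

Outcomes with A + B = 3: (1,2), (2,1), each with probability 1/36.
E[min(A, B) | A + B = 3] = (1 + 1) / 2 = 1.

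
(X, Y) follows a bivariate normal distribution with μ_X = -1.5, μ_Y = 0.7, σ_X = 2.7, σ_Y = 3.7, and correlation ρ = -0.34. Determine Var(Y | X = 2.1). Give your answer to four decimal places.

Var(Y | X=x) = (1 − ρ²)·σ_Y².
Var(Y | X=2.1) = (3.7)²·(1 − (-0.34)²) = 13.69·0.8844 = 12.1074.

12.1074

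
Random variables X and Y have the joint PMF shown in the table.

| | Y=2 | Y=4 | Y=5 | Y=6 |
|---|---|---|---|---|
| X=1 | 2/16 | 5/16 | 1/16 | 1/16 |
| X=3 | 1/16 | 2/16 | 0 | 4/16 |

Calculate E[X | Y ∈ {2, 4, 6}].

29/15

P(Y ∈ {2, 4, 6}) = 15/16.
Σ X·P over the event = 1·(2/16) + 1·(5/16) + 1·(1/16) + 3·(1/16) + 3·(2/16) + 3·(4/16) = 29/16.
E[X | Y ∈ {2, 4, 6}] = (29/16) / (15/16) = 29/15.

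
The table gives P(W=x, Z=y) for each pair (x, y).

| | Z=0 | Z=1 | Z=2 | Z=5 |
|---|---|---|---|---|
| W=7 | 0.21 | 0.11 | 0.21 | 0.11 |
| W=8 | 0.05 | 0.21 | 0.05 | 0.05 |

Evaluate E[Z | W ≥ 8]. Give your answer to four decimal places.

P(W ≥ 8) = 0.36.
Σ Z·P over the event = 0·(0.05) + 1·(0.21) + 2·(0.05) + 5·(0.05) = 0.56.
E[Z | W ≥ 8] = (0.56) / (0.36) = 1.5556.

1.5556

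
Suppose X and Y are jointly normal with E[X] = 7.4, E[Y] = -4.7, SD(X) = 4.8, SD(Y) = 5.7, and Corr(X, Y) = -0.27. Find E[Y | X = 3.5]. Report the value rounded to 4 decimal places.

-3.4496

For a bivariate normal, E[Y | X=x] = μ_Y + ρ·(σ_Y/σ_X)·(x − μ_X).
E[Y | X=3.5] = -4.7 + (-0.27)·(5.7/4.8)·(3.5 − (7.4)) = -4.7 + (-0.32062)·(-3.9) = -3.4496.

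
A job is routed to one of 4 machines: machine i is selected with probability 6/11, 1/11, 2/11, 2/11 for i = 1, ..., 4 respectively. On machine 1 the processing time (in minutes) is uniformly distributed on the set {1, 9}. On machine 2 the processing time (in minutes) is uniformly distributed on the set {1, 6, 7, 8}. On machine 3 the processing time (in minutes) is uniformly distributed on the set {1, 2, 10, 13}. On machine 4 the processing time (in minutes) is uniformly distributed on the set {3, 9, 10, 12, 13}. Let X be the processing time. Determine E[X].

E[X | machine 1] = (1+9)/2 = 5.
E[X | machine 2] = (1+6+7+8)/4 = 11/2.
E[X | machine 3] = (1+2+10+13)/4 = 13/2.
E[X | machine 4] = (3+9+10+12+13)/5 = 47/5.
E[X] = (6/11)·(5) + (1/11)·(11/2) + (2/11)·(13/2) + (2/11)·(47/5) = 673/110.

673/110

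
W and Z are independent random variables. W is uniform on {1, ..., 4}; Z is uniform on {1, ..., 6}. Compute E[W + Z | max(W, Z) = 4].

Outcomes with max(W, Z) = 4: (1,4), (2,4), (3,4), (4,1), (4,2), (4,3), (4,4), each with probability 1/24.
E[W + Z | max(W, Z) = 4] = (5 + 6 + 7 + 5 + 6 + 7 + 8) / 7 = 44/7.

44/7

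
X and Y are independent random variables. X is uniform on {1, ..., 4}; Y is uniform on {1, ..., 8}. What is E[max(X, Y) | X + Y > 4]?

P(X + Y > 4) = 13/16.
Summing max(X,Y)·P(x,y) over outcomes with X + Y > 4 gives 141/32.
E[max(X, Y) | X + Y > 4] = (141/32) / (13/16) = 141/26.

141/26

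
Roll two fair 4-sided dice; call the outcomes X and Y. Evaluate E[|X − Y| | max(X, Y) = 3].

6/5

P(max(X, Y) = 3) = 5/16.
Summing |X−Y|·P(x,y) over outcomes with max(X, Y) = 3 gives 3/8.
E[|X − Y| | max(X, Y) = 3] = (3/8) / (5/16) = 6/5.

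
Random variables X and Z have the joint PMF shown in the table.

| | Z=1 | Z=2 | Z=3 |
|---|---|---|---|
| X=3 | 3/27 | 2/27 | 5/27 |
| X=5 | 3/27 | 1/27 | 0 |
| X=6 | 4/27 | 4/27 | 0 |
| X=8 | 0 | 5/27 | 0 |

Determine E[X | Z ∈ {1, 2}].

123/22

P(Z ∈ {1, 2}) = 22/27.
Σ X·P over the event = 3·(3/27) + 3·(2/27) + 5·(3/27) + 5·(1/27) + 6·(4/27) + 6·(4/27) + 8·(5/27) = 41/9.
E[X | Z ∈ {1, 2}] = (41/9) / (22/27) = 123/22.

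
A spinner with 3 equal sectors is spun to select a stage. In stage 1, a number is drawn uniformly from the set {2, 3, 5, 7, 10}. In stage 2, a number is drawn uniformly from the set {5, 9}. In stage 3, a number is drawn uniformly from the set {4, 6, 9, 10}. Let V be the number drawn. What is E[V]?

E[V | stage 1] = (2+3+5+7+10)/5 = 27/5.
E[V | stage 2] = (5+9)/2 = 7.
E[V | stage 3] = (4+6+9+10)/4 = 29/4.
E[V] = (1/3)·(27/5) + (1/3)·(7) + (1/3)·(29/4) = 131/20.

131/20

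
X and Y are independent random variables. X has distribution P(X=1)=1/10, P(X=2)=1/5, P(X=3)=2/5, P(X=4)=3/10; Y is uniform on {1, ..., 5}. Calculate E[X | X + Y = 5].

P(X + Y = 5) = 1/5.
Summing X·P(x,y) over outcomes with X + Y = 5 gives 29/50.
E[X | X + Y = 5] = (29/50) / (1/5) = 29/10.

29/10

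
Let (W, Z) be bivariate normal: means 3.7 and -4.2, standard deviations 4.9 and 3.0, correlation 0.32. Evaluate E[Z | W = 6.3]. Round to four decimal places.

E[Z | W=x] = μ_Z + ρ(σ_Z/σ_W)(x − μ_W) for jointly normal variables.
E[Z | W=6.3] = -4.2 + (0.32)·(3.0/4.9)·(6.3 − (3.7)) = -4.2 + (0.19592)·(2.6) = -3.6906.

-3.6906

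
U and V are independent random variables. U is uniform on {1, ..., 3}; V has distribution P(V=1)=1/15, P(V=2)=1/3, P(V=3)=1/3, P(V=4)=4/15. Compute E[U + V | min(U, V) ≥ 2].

P(min(U, V) ≥ 2) = 28/45.
Summing (U+V)·P(x,y) over outcomes with min(U, V) ≥ 2 gives 152/45.
E[U + V | min(U, V) ≥ 2] = (152/45) / (28/45) = 38/7.

38/7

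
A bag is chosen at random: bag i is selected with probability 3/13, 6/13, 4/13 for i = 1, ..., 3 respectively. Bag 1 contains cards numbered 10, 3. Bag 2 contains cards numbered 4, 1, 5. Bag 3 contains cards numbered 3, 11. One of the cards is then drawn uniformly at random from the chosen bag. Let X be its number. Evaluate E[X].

E[X | bag 1] = (10+3)/2 = 13/2.
E[X | bag 2] = (4+1+5)/3 = 10/3.
E[X | bag 3] = (3+11)/2 = 7.
E[X] = (3/13)·(13/2) + (6/13)·(10/3) + (4/13)·(7) = 135/26.

135/26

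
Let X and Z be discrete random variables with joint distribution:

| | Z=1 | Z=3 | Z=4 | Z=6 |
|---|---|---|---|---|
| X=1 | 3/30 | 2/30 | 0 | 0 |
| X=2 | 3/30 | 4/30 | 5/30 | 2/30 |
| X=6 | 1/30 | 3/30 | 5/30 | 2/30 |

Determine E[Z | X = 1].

9/5

P(X = 1) = 1/6.
Σ Z·P over the event = 1·(3/30) + 3·(2/30) = 3/10.
E[Z | X = 1] = (3/10) / (1/6) = 9/5.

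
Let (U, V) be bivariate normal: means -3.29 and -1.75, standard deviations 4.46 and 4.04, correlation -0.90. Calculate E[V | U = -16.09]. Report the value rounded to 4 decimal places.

8.6852

E[V | U=x] = μ_V + ρ(σ_V/σ_U)(x − μ_U) for jointly normal variables.
E[V | U=-16.09] = -1.75 + (-0.90)·(4.04/4.46)·(-16.09 − (-3.29)) = -1.75 + (-0.81525)·(-12.8) = 8.6852.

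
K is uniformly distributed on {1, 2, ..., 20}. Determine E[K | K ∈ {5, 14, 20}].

13

P(K ∈ {5, 14, 20}) = 3/20.
Σ over the event: 5·1/20 + 14·1/20 + 20·1/20 = 39/20.
E[K | K ∈ {5, 14, 20}] = (39/20) / (3/20) = 13.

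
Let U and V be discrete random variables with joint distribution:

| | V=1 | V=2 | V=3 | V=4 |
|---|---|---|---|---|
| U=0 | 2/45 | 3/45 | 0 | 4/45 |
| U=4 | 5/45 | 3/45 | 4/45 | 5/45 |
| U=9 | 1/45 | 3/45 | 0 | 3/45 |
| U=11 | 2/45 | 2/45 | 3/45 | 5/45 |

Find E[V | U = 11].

35/12

P(U = 11) = 4/15.
Σ V·P over the event = 1·(2/45) + 2·(2/45) + 3·(3/45) + 4·(5/45) = 7/9.
E[V | U = 11] = (7/9) / (4/15) = 35/12.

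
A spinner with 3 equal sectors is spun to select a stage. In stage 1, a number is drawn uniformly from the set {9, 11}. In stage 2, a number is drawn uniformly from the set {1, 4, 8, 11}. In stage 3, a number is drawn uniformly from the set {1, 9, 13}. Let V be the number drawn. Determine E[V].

71/9

E[V | stage 1] = (9+11)/2 = 10.
E[V | stage 2] = (1+4+8+11)/4 = 6.
E[V | stage 3] = (1+9+13)/3 = 23/3.
E[V] = (1/3)·(10) + (1/3)·(6) + (1/3)·(23/3) = 71/9.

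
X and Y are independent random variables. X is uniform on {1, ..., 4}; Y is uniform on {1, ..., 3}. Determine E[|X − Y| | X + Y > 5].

1

Outcomes with X + Y > 5: (3,3), (4,2), (4,3), each with probability 1/12.
E[|X − Y| | X + Y > 5] = (0 + 2 + 1) / 3 = 1.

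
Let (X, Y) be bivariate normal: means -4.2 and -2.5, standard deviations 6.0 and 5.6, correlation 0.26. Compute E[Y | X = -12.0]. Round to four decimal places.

-4.3928

The regression of Y on X has slope ρ·σ_Y/σ_X and passes through (μ_X, μ_Y).
E[Y | X=-12.0] = -2.5 + (0.26)·(5.6/6.0)·(-12.0 − (-4.2)) = -2.5 + (0.24267)·(-7.8) = -4.3928.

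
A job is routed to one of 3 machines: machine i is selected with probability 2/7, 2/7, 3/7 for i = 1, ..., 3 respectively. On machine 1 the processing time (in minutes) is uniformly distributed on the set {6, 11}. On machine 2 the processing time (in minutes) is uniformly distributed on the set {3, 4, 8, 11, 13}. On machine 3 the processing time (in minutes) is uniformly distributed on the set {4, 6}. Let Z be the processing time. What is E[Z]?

E[Z | machine 1] = (6+11)/2 = 17/2.
E[Z | machine 2] = (3+4+8+11+13)/5 = 39/5.
E[Z | machine 3] = (4+6)/2 = 5.
By the law of total expectation,
E[Z] = (2/7)·(17/2) + (2/7)·(39/5) + (3/7)·(5) = 34/5.

34/5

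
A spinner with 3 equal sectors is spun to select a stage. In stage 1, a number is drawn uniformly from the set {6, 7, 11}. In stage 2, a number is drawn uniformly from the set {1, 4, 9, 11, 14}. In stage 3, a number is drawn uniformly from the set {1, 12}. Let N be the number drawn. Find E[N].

E[N | stage 1] = (6+7+11)/3 = 8.
E[N | stage 2] = (1+4+9+11+14)/5 = 39/5.
E[N | stage 3] = (1+12)/2 = 13/2.
E[N] = (1/3)·(8) + (1/3)·(39/5) + (1/3)·(13/2) = 223/30.

223/30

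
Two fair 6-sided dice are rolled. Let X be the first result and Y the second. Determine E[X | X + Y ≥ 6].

P(X + Y ≥ 6) = 13/18.
Summing X·P(x,y) over outcomes with X + Y ≥ 6 gives 53/18.
E[X | X + Y ≥ 6] = (53/18) / (13/18) = 53/13.

53/13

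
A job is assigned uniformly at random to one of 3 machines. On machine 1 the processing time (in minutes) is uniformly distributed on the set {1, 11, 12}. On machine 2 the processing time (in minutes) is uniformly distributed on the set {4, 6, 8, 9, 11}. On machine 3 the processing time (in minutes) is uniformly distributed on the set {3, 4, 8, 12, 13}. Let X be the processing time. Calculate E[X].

E[X | machine 1] = (1+11+12)/3 = 8.
E[X | machine 2] = (4+6+8+9+11)/5 = 38/5.
E[X | machine 3] = (3+4+8+12+13)/5 = 8.
E[X] = (1/3)·(8) + (1/3)·(38/5) + (1/3)·(8) = 118/15.

118/15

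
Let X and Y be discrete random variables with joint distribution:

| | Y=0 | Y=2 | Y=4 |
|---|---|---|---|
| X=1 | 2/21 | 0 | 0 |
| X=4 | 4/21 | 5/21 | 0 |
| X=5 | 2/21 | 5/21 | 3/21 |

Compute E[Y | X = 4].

P(X = 4) = 3/7.
Summing Y·P(X=x,Y=y) over the conditioning event gives 10/21.
E[Y | X = 4] = (10/21) / (3/7) = 10/9.

10/9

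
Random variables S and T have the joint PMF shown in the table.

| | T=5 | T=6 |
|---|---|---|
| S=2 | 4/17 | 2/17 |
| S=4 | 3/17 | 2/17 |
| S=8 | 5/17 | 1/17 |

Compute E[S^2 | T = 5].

P(T = 5) = 12/17.
Σ S^2·P over the event = 4·(4/17) + 16·(3/17) + 64·(5/17) = 384/17.
E[S^2 | T = 5] = (384/17) / (12/17) = 32.

32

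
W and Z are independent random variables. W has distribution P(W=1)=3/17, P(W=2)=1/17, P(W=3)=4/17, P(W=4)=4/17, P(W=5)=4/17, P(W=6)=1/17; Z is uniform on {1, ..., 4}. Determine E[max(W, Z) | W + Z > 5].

P(W + Z > 5) = 41/68.
Summing max(W,Z)·P(x,y) over outcomes with W + Z > 5 gives 46/17.
E[max(W, Z) | W + Z > 5] = (46/17) / (41/68) = 184/41.

184/41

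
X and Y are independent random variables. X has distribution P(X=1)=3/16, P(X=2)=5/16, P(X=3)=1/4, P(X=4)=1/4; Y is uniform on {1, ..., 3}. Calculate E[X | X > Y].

82/25

P(X > Y) = 25/48.
Summing X·P(x,y) over outcomes with X > Y gives 41/24.
E[X | X > Y] = (41/24) / (25/48) = 82/25.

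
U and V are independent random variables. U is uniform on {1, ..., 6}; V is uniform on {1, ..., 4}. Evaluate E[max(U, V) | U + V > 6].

Outcomes with U + V > 6: (3,4), (4,3), (4,4), (5,2), (5,3), (5,4), (6,1), (6,2), (6,3), (6,4), each with probability 1/24.
E[max(U, V) | U + V > 6] = (4 + 4 + 4 + 5 + 5 + 5 + 6 + 6 + 6 + 6) / 10 = 51/10.

51/10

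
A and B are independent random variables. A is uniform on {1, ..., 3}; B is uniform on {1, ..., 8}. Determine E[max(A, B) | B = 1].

2

Outcomes with B = 1: (1,1), (2,1), (3,1), each with probability 1/24.
E[max(A, B) | B = 1] = (1 + 2 + 3) / 3 = 2.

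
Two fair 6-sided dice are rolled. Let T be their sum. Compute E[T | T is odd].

P(T is odd) = 1/2.
Σ over the event: 3·1/18 + 5·1/9 + 7·1/6 + 9·1/9 + 11·1/18 = 7/2.
E[T | T is odd] = (7/2) / (1/2) = 7.

7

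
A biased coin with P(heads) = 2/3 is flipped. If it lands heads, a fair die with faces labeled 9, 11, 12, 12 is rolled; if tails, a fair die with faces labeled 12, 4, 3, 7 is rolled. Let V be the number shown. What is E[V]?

E[V | heads] = (9+11+12+12)/4 = 11.
E[V | tails] = (12+4+3+7)/4 = 13/2.
E[V] = (2/3)·(11) + (1/3)·(13/2) = 19/2.

19/2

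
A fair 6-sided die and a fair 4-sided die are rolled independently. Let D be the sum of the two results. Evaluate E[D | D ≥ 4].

136/21

P(D ≥ 4) = 7/8.
Σ over the event: 4·1/8 + 5·1/6 + 6·1/6 + 7·1/6 + 8·1/8 + 9·1/12 + 10·1/24 = 17/3.
E[D | D ≥ 4] = (17/3) / (7/8) = 136/21.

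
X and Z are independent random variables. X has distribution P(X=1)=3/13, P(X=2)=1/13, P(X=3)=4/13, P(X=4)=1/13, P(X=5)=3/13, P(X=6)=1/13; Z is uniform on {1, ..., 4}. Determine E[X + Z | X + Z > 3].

56/9

P(X + Z > 3) = 45/52.
Summing (X+Z)·P(x,y) over outcomes with X + Z > 3 gives 70/13.
E[X + Z | X + Z > 3] = (70/13) / (45/52) = 56/9.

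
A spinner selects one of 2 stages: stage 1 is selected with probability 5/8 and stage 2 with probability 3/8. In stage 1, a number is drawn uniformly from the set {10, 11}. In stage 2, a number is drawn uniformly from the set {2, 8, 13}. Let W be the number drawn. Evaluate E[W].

151/16

E[W | stage 1] = (10+11)/2 = 21/2.
E[W | stage 2] = (2+8+13)/3 = 23/3.
E[W] = (5/8)·(21/2) + (3/8)·(23/3) = 151/16.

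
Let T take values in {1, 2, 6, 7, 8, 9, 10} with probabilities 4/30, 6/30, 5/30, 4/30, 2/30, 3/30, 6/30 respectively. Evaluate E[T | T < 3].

8/5

P(T < 3) = 1/3.
Σ over the event: 1·2/15 + 2·1/5 = 8/15.
E[T | T < 3] = (8/15) / (1/3) = 8/5.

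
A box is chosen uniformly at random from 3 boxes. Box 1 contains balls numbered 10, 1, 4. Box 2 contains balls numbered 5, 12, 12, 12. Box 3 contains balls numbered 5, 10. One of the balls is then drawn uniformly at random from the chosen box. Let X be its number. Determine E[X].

E[X | box 1] = (10+1+4)/3 = 5.
E[X | box 2] = (5+12+12+12)/4 = 41/4.
E[X | box 3] = (5+10)/2 = 15/2.
By the law of total expectation,
E[X] = (1/3)·(5) + (1/3)·(41/4) + (1/3)·(15/2) = 91/12.

91/12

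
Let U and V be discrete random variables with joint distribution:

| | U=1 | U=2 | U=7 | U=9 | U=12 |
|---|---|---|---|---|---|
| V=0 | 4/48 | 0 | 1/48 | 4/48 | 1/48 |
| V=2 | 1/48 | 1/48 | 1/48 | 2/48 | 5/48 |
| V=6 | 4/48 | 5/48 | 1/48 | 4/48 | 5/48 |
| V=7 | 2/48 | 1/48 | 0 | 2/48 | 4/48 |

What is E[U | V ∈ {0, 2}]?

147/20

P(V ∈ {0, 2}) = 5/12.
Summing U·P(U=x,V=y) over the conditioning event gives 49/16.
E[U | V ∈ {0, 2}] = (49/16) / (5/12) = 147/20.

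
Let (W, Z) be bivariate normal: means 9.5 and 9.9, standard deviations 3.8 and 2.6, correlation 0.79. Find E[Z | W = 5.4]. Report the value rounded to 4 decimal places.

7.6838

The regression of Z on W has slope ρ·σ_Z/σ_W and passes through (μ_W, μ_Z).
E[Z | W=5.4] = 9.9 + (0.79)·(2.6/3.8)·(5.4 − (9.5)) = 9.9 + (0.54053)·(-4.1) = 7.6838.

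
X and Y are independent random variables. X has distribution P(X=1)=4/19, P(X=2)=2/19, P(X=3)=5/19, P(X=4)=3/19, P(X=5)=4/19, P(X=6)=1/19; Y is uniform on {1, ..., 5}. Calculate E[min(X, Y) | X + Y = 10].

24/5

P(X + Y = 10) = 1/19.
Summing min(X,Y)·P(x,y) over outcomes with X + Y = 10 gives 24/95.
E[min(X, Y) | X + Y = 10] = (24/95) / (1/19) = 24/5.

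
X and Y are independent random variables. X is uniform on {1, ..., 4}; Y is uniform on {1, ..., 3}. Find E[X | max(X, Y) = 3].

Outcomes with max(X, Y) = 3: (1,3), (2,3), (3,1), (3,2), (3,3), each with probability 1/12.
E[X | max(X, Y) = 3] = (1 + 2 + 3 + 3 + 3) / 5 = 12/5.

12/5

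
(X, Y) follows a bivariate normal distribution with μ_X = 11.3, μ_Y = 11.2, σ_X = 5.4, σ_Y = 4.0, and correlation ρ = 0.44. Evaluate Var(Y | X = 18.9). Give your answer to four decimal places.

12.9024

Var(Y | X=x) = (1 − ρ²)·σ_Y².
Var(Y | X=18.9) = (4.0)²·(1 − (0.44)²) = 16·0.8064 = 12.9024.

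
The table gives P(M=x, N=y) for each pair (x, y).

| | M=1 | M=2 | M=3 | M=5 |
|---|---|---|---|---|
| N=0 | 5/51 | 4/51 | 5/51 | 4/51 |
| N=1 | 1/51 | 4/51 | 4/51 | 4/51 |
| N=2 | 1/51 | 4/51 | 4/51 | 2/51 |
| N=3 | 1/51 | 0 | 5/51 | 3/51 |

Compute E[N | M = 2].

1

P(M = 2) = 4/17.
Σ N·P over the event = 0·(4/51) + 1·(4/51) + 2·(4/51) = 4/17.
E[N | M = 2] = (4/17) / (4/17) = 1.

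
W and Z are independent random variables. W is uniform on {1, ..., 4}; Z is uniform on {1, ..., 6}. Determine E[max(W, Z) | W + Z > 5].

P(W + Z > 5) = 7/12.
Summing max(W,Z)·P(x,y) over outcomes with W + Z > 5 gives 67/24.
E[max(W, Z) | W + Z > 5] = (67/24) / (7/12) = 67/14.

67/14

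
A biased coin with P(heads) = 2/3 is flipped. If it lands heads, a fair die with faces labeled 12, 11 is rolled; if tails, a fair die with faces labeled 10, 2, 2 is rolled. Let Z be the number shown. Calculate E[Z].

E[Z | heads] = (12+11)/2 = 23/2.
E[Z | tails] = (10+2+2)/3 = 14/3.
By the law of total expectation,
E[Z] = (2/3)·(23/2) + (1/3)·(14/3) = 83/9.

83/9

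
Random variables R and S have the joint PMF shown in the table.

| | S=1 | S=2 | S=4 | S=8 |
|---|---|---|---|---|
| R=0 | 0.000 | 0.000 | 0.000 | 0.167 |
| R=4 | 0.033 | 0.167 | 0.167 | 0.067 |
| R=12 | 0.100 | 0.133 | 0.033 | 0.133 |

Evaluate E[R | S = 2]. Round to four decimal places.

P(S = 2) = 0.300.
Σ R·P over the event = 4·(0.167) + 12·(0.133) = 2.264.
E[R | S = 2] = (2.264) / (0.300) = 7.5467.

7.5467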